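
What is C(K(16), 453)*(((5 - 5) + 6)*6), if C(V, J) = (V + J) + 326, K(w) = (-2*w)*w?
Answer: 9612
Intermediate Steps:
K(w) = -2*w²
C(V, J) = 326 + J + V (C(V, J) = (J + V) + 326 = 326 + J + V)
C(K(16), 453)*(((5 - 5) + 6)*6) = (326 + 453 - 2*16²)*(((5 - 5) + 6)*6) = (326 + 453 - 2*256)*((0 + 6)*6) = (326 + 453 - 512)*(6*6) = 267*36 = 9612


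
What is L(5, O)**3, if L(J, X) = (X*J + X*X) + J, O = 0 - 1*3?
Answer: -1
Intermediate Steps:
O = -3 (O = 0 - 3 = -3)
L(J, X) = J + X**2 + J*X (L(J, X) = (J*X + X**2) + J = (X**2 + J*X) + J = J + X**2 + J*X)
L(5, O)**3 = (5 + (-3)**2 + 5*(-3))**3 = (5 + 9 - 15)**3 = (-1)**3 = -1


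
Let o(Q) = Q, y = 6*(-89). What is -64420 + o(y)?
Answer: -64954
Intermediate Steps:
y = -534
-64420 + o(y) = -64420 - 534 = -64954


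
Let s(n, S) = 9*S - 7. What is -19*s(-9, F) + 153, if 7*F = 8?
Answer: 634/7 ≈ 90.571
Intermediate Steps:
F = 8/7 (F = (1/7)*8 = 8/7 ≈ 1.1429)
s(n, S) = -7 + 9*S
-19*s(-9, F) + 153 = -19*(-7 + 9*(8/7)) + 153 = -19*(-7 + 72/7) + 153 = -19*23/7 + 153 = -437/7 + 153 = 634/7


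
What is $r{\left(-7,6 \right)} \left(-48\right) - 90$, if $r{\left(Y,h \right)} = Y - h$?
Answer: $534$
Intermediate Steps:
$r{\left(-7,6 \right)} \left(-48\right) - 90 = \left(-7 - 6\right) \left(-48\right) - 90 = \left(-13\right) \left(-48\right) - 90 = 624 - 90 = 534$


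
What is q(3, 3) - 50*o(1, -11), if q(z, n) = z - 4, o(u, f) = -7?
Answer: 349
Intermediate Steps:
q(z, n) = -4 + z
q(3, 3) - 50*o(1, -11) = (-4 + 3) - 50*(-7) = -1 + 350 = 349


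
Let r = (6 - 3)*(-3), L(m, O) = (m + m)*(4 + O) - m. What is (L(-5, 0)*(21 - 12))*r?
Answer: 2835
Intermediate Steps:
L(m, O) = -m + 2*m*(4 + O) (L(m, O) = (2*m)*(4 + O) - m = 2*m*(4 + O) - m = -m + 2*m*(4 + O))
r = -9 (r = 3*(-3) = -9)
(L(-5, 0)*(21 - 12))*r = ((-5*(7 + 2*0))*(21 - 12))*(-9) = (-5*(7 + 0)*9)*(-9) = (-5*7*9)*(-9) = -35*9*(-9) = -315*(-9) = 2835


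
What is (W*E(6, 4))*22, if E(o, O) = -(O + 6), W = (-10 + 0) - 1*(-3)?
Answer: 1540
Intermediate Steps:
W = -7 (W = -10 + 3 = -7)
E(o, O) = -6 - O (E(o, O) = -(6 + O) = -6 - O)
(W*E(6, 4))*22 = -7*(-6 - 1*4)*22 = -7*(-6 - 4)*22 = -7*(-10)*22 = 70*22 = 1540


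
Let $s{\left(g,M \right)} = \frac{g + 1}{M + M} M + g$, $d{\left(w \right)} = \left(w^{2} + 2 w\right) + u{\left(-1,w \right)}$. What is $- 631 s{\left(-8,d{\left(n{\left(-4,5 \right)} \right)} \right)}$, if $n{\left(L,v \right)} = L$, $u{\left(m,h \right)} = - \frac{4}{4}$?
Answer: $\frac{14513}{2} \approx 7256.5$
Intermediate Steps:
$u{\left(m,h \right)} = -1$ ($u{\left(m,h \right)} = \left(-4\right) \frac{1}{4} = -1$)
$d{\left(w \right)} = -1 + w^{2} + 2 w$ ($d{\left(w \right)} = \left(w^{2} + 2 w\right) - 1 = -1 + w^{2} + 2 w$)
$s{\left(g,M \right)} = \frac{1}{2} + \frac{3 g}{2}$ ($s{\left(g,M \right)} = \frac{1 + g}{2 M} M + g = \left(\frac{1}{2} + \frac{g}{2}\right) + g = \frac{1}{2} + \frac{3 g}{2}$)
$- 631 s{\left(-8,d{\left(n{\left(-4,5 \right)} \right)} \right)} = - 631 \left(\frac{1}{2} + \frac{3}{2} \left(-8\right)\right) = - 631 \left(\frac{1}{2} - 12\right) = \left(-631\right) \left(- \frac{23}{2}\right) = \frac{14513}{2}$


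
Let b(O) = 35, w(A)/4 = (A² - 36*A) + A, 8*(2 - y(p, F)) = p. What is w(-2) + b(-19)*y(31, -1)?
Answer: 1843/8 ≈ 230.38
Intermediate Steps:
y(p, F) = 2 - p/8
w(A) = -140*A + 4*A² (w(A) = 4*((A² - 36*A) + A) = 4*(A² - 35*A) = -140*A + 4*A²)
w(-2) + b(-19)*y(31, -1) = 4*(-2)*(-35 - 2) + 35*(2 - ⅛*31) = 4*(-2)*(-37) + 35*(2 - 31/8) = 296 + 35*(-15/8) = 296 - 525/8 = 1843/8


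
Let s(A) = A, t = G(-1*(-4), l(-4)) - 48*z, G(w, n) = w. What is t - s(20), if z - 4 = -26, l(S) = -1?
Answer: 1040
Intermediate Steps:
z = -22 (z = 4 - 26 = -22)
t = 1060 (t = -1*(-4) - 48*(-22) = 4 + 1056 = 1060)
t - s(20) = 1060 - 1*20 = 1060 - 20 = 1040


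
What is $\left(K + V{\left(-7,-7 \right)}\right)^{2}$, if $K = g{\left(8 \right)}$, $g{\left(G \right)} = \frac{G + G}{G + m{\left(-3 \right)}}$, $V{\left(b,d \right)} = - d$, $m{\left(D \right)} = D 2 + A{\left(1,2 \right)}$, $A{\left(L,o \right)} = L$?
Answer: $\frac{1369}{9} \approx 152.11$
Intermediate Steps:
$m{\left(D \right)} = 1 + 2 D$ ($m{\left(D \right)} = D 2 + 1 = 2 D + 1 = 1 + 2 D$)
$g{\left(G \right)} = \frac{2 G}{-5 + G}$ ($g{\left(G \right)} = \frac{G + G}{G + \left(1 + 2 \left(-3\right)\right)} = \frac{2 G}{G + \left(1 - 6\right)} = \frac{2 G}{G - 5} = \frac{2 G}{-5 + G}$)
$K = \frac{16}{3}$ ($K = 2 \cdot 8 \frac{1}{-5 + 8} = 2 \cdot 8 \cdot \frac{1}{3} = \frac{16}{3} \approx 5.3333$)
$\left(K + V{\left(-7,-7 \right)}\right)^{2} = \left(\frac{16}{3} - -7\right)^{2} = \left(\frac{16}{3} + 7\right)^{2} = \left(\frac{37}{3}\right)^{2} = \frac{1369}{9}$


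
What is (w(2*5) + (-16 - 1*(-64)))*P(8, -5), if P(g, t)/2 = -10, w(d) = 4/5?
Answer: -976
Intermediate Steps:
w(d) = ⅘ (w(d) = 4*(⅕) = ⅘)
P(g, t) = -20 (P(g, t) = 2*(-10) = -20)
(w(2*5) + (-16 - 1*(-64)))*P(8, -5) = (⅘ + (-16 - 1*(-64)))*(-20) = (⅘ + (-16 + 64))*(-20) = (⅘ + 48)*(-20) = (244/5)*(-20) = -976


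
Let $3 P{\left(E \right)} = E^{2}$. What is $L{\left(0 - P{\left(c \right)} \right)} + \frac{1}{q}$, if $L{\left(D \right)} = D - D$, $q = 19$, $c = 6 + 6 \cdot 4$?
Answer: $\frac{1}{19} \approx 0.052632$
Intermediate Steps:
$c = 30$ ($c = 6 + 24 = 30$)
$P{\left(E \right)} = \frac{E^{2}}{3}$
$L{\left(D \right)} = 0$
$L{\left(0 - P{\left(c \right)} \right)} + \frac{1}{q} = 0 + \frac{1}{19} = \frac{1}{19}$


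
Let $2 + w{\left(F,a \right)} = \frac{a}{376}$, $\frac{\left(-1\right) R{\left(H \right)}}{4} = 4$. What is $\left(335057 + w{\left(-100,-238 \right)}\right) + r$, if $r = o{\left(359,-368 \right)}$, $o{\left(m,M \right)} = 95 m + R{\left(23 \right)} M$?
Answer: $\frac{70508905}{188} \approx 3.7505 \cdot 10^{5}$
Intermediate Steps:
$R{\left(H \right)} = -16$ ($R{\left(H \right)} = \left(-4\right) 4 = -16$)
$w{\left(F,a \right)} = -2 + \frac{a}{376}$
$o{\left(m,M \right)} = - 16 M + 95 m$ ($o{\left(m,M \right)} = 95 m - 16 M = - 16 M + 95 m$)
$r = 39993$ ($r = \left(-16\right) \left(-368\right) + 95 \cdot 359 = 5888 + 34105 = 39993$)
$\left(335057 + w{\left(-100,-238 \right)}\right) + r = \left(335057 + \left(-2 + \frac{1}{376} \left(-238\right)\right)\right) + 39993 = \left(335057 - \frac{495}{188}\right) + 39993 = \frac{62990221}{188} + 39993 = \frac{70508905}{188}$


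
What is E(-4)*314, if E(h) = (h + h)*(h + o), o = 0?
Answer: 10048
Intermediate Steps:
E(h) = 2*h² (E(h) = (h + h)*(h + 0) = (2*h)*h = 2*h²)
E(-4)*314 = (2*(-4)²)*314 = (2*16)*314 = 32*314 = 10048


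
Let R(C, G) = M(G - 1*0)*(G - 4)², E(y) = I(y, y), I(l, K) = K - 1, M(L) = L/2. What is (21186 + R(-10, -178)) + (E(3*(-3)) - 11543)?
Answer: -2938403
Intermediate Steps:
M(L) = L/2 (M(L) = L*(½) = L/2)
I(l, K) = -1 + K
E(y) = -1 + y
R(C, G) = G*(-4 + G)²/2 (R(C, G) = ((G - 1*0)/2)*(G - 4)² = ((G + 0)/2)*(-4 + G)² = (G/2)*(-4 + G)² = G*(-4 + G)²/2)
(21186 + R(-10, -178)) + (E(3*(-3)) - 11543) = (21186 + (½)*(-178)*(-4 - 178)²) + ((-1 + 3*(-3)) - 11543) = (21186 + (½)*(-178)*(-182)²) + ((-1 - 9) - 11543) = (21186 + (½)*(-178)*33124) + (-10 - 11543) = (21186 - 2948036) - 11553 = -2926850 - 11553 = -2938403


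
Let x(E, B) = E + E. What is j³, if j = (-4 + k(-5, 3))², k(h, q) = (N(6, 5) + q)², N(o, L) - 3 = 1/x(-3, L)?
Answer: 1595710723950942481/2176782336 ≈ 7.3306e+8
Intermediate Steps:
x(E, B) = 2*E
N(o, L) = 17/6 (N(o, L) = 3 + 1/(2*(-3)) = 3 + 1/(-6) = 3 - ⅙ = 17/6)
k(h, q) = (17/6 + q)²
j = 1168561/1296 (j = (-4 + (17 + 6*3)²/36)² = (-4 + (17 + 18)²/36)² = (-4 + (1/36)*35²)² = (-4 + (1/36)*1225)² = (-4 + 1225/36)² = (1081/36)² = 1168561/1296 ≈ 901.67)
j³ = (1168561/1296)³ = 1595710723950942481/2176782336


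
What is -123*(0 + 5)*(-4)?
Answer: 2460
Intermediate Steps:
-123*(0 + 5)*(-4) = -615*(-4) = -123*(-20) = 2460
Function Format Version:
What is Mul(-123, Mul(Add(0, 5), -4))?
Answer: 2460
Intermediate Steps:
Mul(-123, Mul(Add(0, 5), -4)) = Mul(-123, Mul(5, -4)) = Mul(-123, -20) = 2460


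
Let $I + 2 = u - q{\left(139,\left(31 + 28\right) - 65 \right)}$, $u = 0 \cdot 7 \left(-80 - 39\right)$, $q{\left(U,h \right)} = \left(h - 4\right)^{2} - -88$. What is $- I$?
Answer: $190$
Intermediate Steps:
$q{\left(U,h \right)} = 88 + \left(-4 + h\right)^{2}$ ($q{\left(U,h \right)} = \left(-4 + h\right)^{2} + 88 = 88 + \left(-4 + h\right)^{2}$)
$u = 0$ ($u = 0 \left(-119\right) = 0$)
$I = -190$ ($I = -2 + \left(0 - \left(88 + \left(-4 + \left(\left(31 + 28\right) - 65\right)\right)^{2}\right)\right) = -2 + \left(0 - \left(88 + \left(-4 + \left(59 - 65\right)\right)^{2}\right)\right) = -2 + \left(0 - \left(88 + \left(-4 - 6\right)^{2}\right)\right) = -2 + \left(0 - \left(88 + \left(-10\right)^{2}\right)\right) = -2 + \left(0 - \left(88 + 100\right)\right) = -2 + \left(0 - 188\right) = -2 - 188 = -190$)
$- I = \left(-1\right) \left(-190\right) = 190$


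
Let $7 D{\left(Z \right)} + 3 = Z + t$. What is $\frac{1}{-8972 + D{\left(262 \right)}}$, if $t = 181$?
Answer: $- \frac{7}{62364} \approx -0.00011224$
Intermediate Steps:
$D{\left(Z \right)} = \frac{178}{7} + \frac{Z}{7}$ ($D{\left(Z \right)} = - \frac{3}{7} + \frac{Z + 181}{7} = - \frac{3}{7} + \frac{181 + Z}{7} = - \frac{3}{7} + \left(\frac{181}{7} + \frac{Z}{7}\right) = \frac{178}{7} + \frac{Z}{7}$)
$\frac{1}{-8972 + D{\left(262 \right)}} = \frac{1}{-8972 + \left(\frac{178}{7} + \frac{1}{7} \cdot 262\right)} = \frac{1}{-8972 + \left(\frac{178}{7} + \frac{262}{7}\right)} = \frac{1}{-8972 + \frac{440}{7}} = \frac{1}{- \frac{62364}{7}} = - \frac{7}{62364}$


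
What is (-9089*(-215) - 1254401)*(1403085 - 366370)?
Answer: 725424733810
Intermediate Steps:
(-9089*(-215) - 1254401)*(1403085 - 366370) = (1954135 - 1254401)*1036715 = 699734*1036715 = 725424733810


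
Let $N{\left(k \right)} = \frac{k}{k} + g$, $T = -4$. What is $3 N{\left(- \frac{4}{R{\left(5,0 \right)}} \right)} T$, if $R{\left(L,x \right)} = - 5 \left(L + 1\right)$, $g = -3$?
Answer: $24$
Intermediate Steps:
$R{\left(L,x \right)} = -5 - 5 L$ ($R{\left(L,x \right)} = - 5 \left(1 + L\right) = -5 - 5 L$)
$N{\left(k \right)} = -2$ ($N{\left(k \right)} = \frac{k}{k} - 3 = 1 - 3 = -2$)
$3 N{\left(- \frac{4}{R{\left(5,0 \right)}} \right)} T = 3 \left(-2\right) \left(-4\right) = \left(-6\right) \left(-4\right) = 24$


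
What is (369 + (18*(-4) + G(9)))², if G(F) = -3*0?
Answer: 88209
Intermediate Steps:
G(F) = 0
(369 + (18*(-4) + G(9)))² = (369 + (18*(-4) + 0))² = (369 + (-72 + 0))² = (369 - 72)² = 297² = 88209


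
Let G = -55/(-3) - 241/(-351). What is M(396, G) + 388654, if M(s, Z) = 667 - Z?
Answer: 136644995/351 ≈ 3.8930e+5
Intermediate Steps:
G = 6676/351 (G = -55*(-1/3) - 241*(-1/351) = 55/3 + 241/351 = 6676/351 ≈ 19.020)
M(396, G) + 388654 = (667 - 1*6676/351) + 388654 = (667 - 6676/351) + 388654 = 227441/351 + 388654 = 136644995/351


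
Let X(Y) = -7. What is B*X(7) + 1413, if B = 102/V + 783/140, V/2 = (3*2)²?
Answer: 20459/15 ≈ 1363.9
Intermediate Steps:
V = 72 (V = 2*(3*2)² = 2*6² = 2*36 = 72)
B = 736/105 (B = 102/72 + 783/140 = 102*(1/72) + 783*(1/140) = 17/12 + 783/140 = 736/105 ≈ 7.0095)
B*X(7) + 1413 = (736/105)*(-7) + 1413 = -736/15 + 1413 = 20459/15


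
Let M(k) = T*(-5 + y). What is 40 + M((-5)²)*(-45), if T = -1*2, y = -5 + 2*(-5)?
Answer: -1760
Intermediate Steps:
y = -15 (y = -5 - 10 = -15)
T = -2
M(k) = 40 (M(k) = -2*(-5 - 15) = -2*(-20) = 40)
40 + M((-5)²)*(-45) = 40 + 40*(-45) = 40 - 1800 = -1760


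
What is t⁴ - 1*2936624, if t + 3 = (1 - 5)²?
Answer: -2908063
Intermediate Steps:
t = 13 (t = -3 + (1 - 5)² = -3 + (-4)² = -3 + 16 = 13)
t⁴ - 1*2936624 = 13⁴ - 1*2936624 = 28561 - 2936624 = -2908063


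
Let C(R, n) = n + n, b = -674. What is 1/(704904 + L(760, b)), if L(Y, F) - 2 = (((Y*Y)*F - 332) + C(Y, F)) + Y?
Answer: -1/388598414 ≈ -2.5734e-9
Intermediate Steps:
C(R, n) = 2*n
L(Y, F) = -330 + Y + 2*F + F*Y**2 (L(Y, F) = 2 + ((((Y*Y)*F - 332) + 2*F) + Y) = 2 + (((Y**2*F - 332) + 2*F) + Y) = 2 + (((F*Y**2 - 332) + 2*F) + Y) = 2 + (((-332 + F*Y**2) + 2*F) + Y) = 2 + ((-332 + 2*F + F*Y**2) + Y) = 2 + (-332 + Y + 2*F + F*Y**2) = -330 + Y + 2*F + F*Y**2)
1/(704904 + L(760, b)) = 1/(704904 + (-330 + 760 + 2*(-674) - 674*760**2)) = 1/(704904 + (-330 + 760 - 1348 - 674*577600)) = 1/(704904 + (-330 + 760 - 1348 - 389302400)) = 1/(704904 - 389303318) = 1/(-388598414) = -1/388598414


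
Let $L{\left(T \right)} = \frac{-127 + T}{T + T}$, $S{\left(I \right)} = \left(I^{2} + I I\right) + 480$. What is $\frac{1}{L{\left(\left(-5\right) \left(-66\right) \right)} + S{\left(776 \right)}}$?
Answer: $\frac{660}{795189323} \approx 8.2999 \cdot 10^{-7}$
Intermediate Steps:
$S{\left(I \right)} = 480 + 2 I^{2}$ ($S{\left(I \right)} = \left(I^{2} + I^{2}\right) + 480 = 2 I^{2} + 480 = 480 + 2 I^{2}$)
$L{\left(T \right)} = \frac{-127 + T}{2 T}$
$\frac{1}{L{\left(\left(-5\right) \left(-66\right) \right)} + S{\left(776 \right)}} = \frac{1}{\frac{-127 - -330}{2 \left(\left(-5\right) \left(-66\right)\right)} + \left(480 + 2 \cdot 776^{2}\right)} = \frac{1}{\frac{-127 + 330}{2 \cdot 330} + \left(480 + 2 \cdot 602176\right)} = \frac{1}{\frac{1}{2} \cdot \frac{1}{330} \cdot 203 + \left(480 + 1204352\right)} = \frac{1}{\frac{203}{660} + 1204832} = \frac{1}{\frac{795189323}{660}} = \frac{660}{795189323}$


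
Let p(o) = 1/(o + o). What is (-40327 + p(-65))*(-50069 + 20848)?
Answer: 153191413931/130 ≈ 1.1784e+9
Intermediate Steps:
p(o) = 1/(2*o)
(-40327 + p(-65))*(-50069 + 20848) = (-40327 + (1/2)/(-65))*(-50069 + 20848) = (-40327 + (1/2)*(-1/65))*(-29221) = (-40327 - 1/130)*(-29221) = -5242511/130*(-29221) = 153191413931/130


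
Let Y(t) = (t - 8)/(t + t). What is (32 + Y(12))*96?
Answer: 3088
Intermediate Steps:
Y(t) = (-8 + t)/(2*t) (Y(t) = (-8 + t)/((2*t)) = (-8 + t)*(1/(2*t)) = (-8 + t)/(2*t))
(32 + Y(12))*96 = (32 + (½)*(-8 + 12)/12)*96 = (32 + (½)*(1/12)*4)*96 = (32 + ⅙)*96 = (193/6)*96 = 3088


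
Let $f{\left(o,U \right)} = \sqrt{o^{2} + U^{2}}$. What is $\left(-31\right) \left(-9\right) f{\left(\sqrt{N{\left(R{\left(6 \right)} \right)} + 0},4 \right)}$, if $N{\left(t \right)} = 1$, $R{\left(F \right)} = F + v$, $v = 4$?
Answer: $279 \sqrt{17} \approx 1150.3$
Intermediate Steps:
$R{\left(F \right)} = 4 + F$ ($R{\left(F \right)} = F + 4 = 4 + F$)
$f{\left(o,U \right)} = \sqrt{U^{2} + o^{2}}$
$\left(-31\right) \left(-9\right) f{\left(\sqrt{N{\left(R{\left(6 \right)} \right)} + 0},4 \right)} = \left(-31\right) \left(-9\right) \sqrt{4^{2} + \left(\sqrt{1 + 0}\right)^{2}} = 279 \sqrt{16 + \left(\sqrt{1}\right)^{2}} = 279 \sqrt{16 + 1^{2}} = 279 \sqrt{16 + 1} = 279 \sqrt{17}$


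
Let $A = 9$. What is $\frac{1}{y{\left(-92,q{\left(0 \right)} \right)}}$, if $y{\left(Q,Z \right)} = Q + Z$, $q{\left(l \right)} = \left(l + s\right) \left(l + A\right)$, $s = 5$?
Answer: $- \frac{1}{47} \approx -0.021277$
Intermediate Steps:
$q{\left(l \right)} = \left(5 + l\right) \left(9 + l\right)$ ($q{\left(l \right)} = \left(l + 5\right) \left(l + 9\right) = \left(5 + l\right) \left(9 + l\right)$)
$\frac{1}{y{\left(-92,q{\left(0 \right)} \right)}} = \frac{1}{-92 + \left(45 + 0^{2} + 14 \cdot 0\right)} = \frac{1}{-92 + \left(45 + 0 + 0\right)} = \frac{1}{-92 + 45} = \frac{1}{-47} = - \frac{1}{47}$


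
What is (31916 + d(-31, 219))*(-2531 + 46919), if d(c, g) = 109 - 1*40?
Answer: 1419750180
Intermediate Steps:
d(c, g) = 69 (d(c, g) = 109 - 40 = 69)
(31916 + d(-31, 219))*(-2531 + 46919) = (31916 + 69)*(-2531 + 46919) = 31985*44388 = 1419750180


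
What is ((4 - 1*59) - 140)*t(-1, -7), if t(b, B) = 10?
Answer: -1950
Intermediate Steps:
((4 - 1*59) - 140)*t(-1, -7) = ((4 - 1*59) - 140)*10 = ((4 - 59) - 140)*10 = (-55 - 140)*10 = -195*10 = -1950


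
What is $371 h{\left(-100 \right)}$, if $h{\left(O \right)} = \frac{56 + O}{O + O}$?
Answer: $\frac{4081}{50} \approx 81.62$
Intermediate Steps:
$h{\left(O \right)} = \frac{56 + O}{2 O}$
$371 h{\left(-100 \right)} = 371 \frac{56 - 100}{2 \left(-100\right)} = 371 \cdot \frac{1}{2} \left(- \frac{1}{100}\right) \left(-44\right) = 371 \cdot \frac{11}{50} = \frac{4081}{50}$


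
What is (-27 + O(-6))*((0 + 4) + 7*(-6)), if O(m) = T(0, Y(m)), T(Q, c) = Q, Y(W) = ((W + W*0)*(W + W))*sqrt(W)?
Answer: 1026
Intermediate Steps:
Y(W) = 2*W**(5/2) (Y(W) = ((W + 0)*(2*W))*sqrt(W) = (W*(2*W))*sqrt(W) = (2*W**2)*sqrt(W) = 2*W**(5/2))
O(m) = 0
(-27 + O(-6))*((0 + 4) + 7*(-6)) = (-27 + 0)*((0 + 4) + 7*(-6)) = -27*(4 - 42) = -27*(-38) = 1026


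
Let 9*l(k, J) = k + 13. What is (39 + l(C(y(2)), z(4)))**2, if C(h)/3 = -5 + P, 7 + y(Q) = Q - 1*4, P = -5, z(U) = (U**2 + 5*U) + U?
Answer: 111556/81 ≈ 1377.2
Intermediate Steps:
z(U) = U**2 + 6*U
y(Q) = -11 + Q (y(Q) = -7 + (Q - 1*4) = -7 + (Q - 4) = -7 + (-4 + Q) = -11 + Q)
C(h) = -30 (C(h) = 3*(-5 - 5) = 3*(-10) = -30)
l(k, J) = 13/9 + k/9 (l(k, J) = (k + 13)/9 = (13 + k)/9 = 13/9 + k/9)
(39 + l(C(y(2)), z(4)))**2 = (39 + (13/9 + (1/9)*(-30)))**2 = (39 + (13/9 - 10/3))**2 = (39 - 17/9)**2 = (334/9)**2 = 111556/81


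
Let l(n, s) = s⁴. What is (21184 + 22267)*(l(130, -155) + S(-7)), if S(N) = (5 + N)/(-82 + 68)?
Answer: 175559610541576/7 ≈ 2.5080e+13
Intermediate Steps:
S(N) = -5/14 - N/14 (S(N) = (5 + N)/(-14) = (5 + N)*(-1/14) = -5/14 - N/14)
(21184 + 22267)*(l(130, -155) + S(-7)) = (21184 + 22267)*((-155)⁴ + (-5/14 - 1/14*(-7))) = 43451*(577200625 + (-5/14 + ½)) = 43451*(577200625 + ⅐) = 43451*(4040404376/7) = 175559610541576/7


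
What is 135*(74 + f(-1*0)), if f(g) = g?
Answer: 9990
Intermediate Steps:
135*(74 + f(-1*0)) = 135*(74 - 1*0) = 135*(74 + 0) = 135*74 = 9990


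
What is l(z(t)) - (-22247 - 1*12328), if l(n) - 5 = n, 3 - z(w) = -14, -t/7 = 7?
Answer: 34597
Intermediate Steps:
t = -49 (t = -7*7 = -49)
z(w) = 17 (z(w) = 3 - 1*(-14) = 3 + 14 = 17)
l(n) = 5 + n
l(z(t)) - (-22247 - 1*12328) = (5 + 17) - (-22247 - 1*12328) = 22 - (-22247 - 12328) = 22 - 1*(-34575) = 22 + 34575 = 34597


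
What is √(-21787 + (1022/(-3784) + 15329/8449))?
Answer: I*√1391744595601750159/7992754 ≈ 147.6*I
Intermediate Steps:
√(-21787 + (1022/(-3784) + 15329/8449)) = √(-21787 + (1022*(-1/3784) + 15329*(1/8449))) = √(-21787 + (-511/1892 + 15329/8449)) = √(-21787 + 24685029/15985508) = √(-348251577767/15985508) = I*√1391744595601750159/7992754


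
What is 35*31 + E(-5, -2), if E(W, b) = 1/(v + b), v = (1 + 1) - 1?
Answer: 1084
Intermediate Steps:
v = 1 (v = 2 - 1 = 1)
E(W, b) = 1/(1 + b)
35*31 + E(-5, -2) = 35*31 + 1/(1 - 2) = 1085 + 1/(-1) = 1085 - 1 = 1084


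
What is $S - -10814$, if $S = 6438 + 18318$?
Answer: $35570$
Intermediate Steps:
$S = 24756$
$S - -10814 = 24756 - -10814 = 24756 + 10814 = 35570$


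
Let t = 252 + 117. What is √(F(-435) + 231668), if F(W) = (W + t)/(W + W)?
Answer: √4870821295/145 ≈ 481.32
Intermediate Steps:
t = 369
F(W) = (369 + W)/(2*W) (F(W) = (W + 369)/(W + W) = (369 + W)/((2*W)) = (369 + W)*(1/(2*W)) = (369 + W)/(2*W))
√(F(-435) + 231668) = √((½)*(369 - 435)/(-435) + 231668) = √((½)*(-1/435)*(-66) + 231668) = √(11/145 + 231668) = √(33591871/145) = √4870821295/145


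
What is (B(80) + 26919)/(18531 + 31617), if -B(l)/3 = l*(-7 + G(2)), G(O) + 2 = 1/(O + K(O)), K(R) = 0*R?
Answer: 1379/2388 ≈ 0.57747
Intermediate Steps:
K(R) = 0
G(O) = -2 + 1/O (G(O) = -2 + 1/(O + 0) = -2 + 1/O)
B(l) = 51*l/2 (B(l) = -3*l*(-7 + (-2 + 1/2)) = -3*l*(-7 + (-2 + ½)) = -3*l*(-7 - 3/2) = -3*l*(-17)/2 = -(-51)*l/2 = 51*l/2)
(B(80) + 26919)/(18531 + 31617) = ((51/2)*80 + 26919)/(18531 + 31617) = (2040 + 26919)/50148 = 28959*(1/50148) = 1379/2388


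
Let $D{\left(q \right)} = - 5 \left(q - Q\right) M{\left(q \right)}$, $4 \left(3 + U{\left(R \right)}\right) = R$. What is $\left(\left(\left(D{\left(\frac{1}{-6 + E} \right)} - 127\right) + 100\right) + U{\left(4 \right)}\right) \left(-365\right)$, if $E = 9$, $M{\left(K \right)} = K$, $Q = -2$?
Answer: $\frac{108040}{9} \approx 12004.0$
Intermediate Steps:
$U{\left(R \right)} = -3 + \frac{R}{4}$
$D{\left(q \right)} = q \left(-10 - 5 q\right)$ ($D{\left(q \right)} = - 5 \left(q - -2\right) q = - 5 \left(q + 2\right) q = - 5 \left(2 + q\right) q = \left(-10 - 5 q\right) q = q \left(-10 - 5 q\right)$)
$\left(\left(\left(D{\left(\frac{1}{-6 + E} \right)} - 127\right) + 100\right) + U{\left(4 \right)}\right) \left(-365\right) = \left(\left(\left(- \frac{5 \left(2 + \frac{1}{-6 + 9}\right)}{-6 + 9} - 127\right) + 100\right) + \left(-3 + \frac{1}{4} \cdot 4\right)\right) \left(-365\right) = \left(\left(\left(- \frac{5 \left(2 + \frac{1}{3}\right)}{3} - 127\right) + 100\right) + \left(-3 + 1\right)\right) \left(-365\right) = \left(\left(\left(\left(-5\right) \frac{1}{3} \left(2 + \frac{1}{3}\right) - 127\right) + 100\right) - 2\right) \left(-365\right) = \left(\left(\left(\left(-5\right) \frac{1}{3} \cdot \frac{7}{3} - 127\right) + 100\right) - 2\right) \left(-365\right) = \left(\left(\left(- \frac{35}{9} - 127\right) + 100\right) - 2\right) \left(-365\right) = \left(\left(- \frac{1178}{9} + 100\right) - 2\right) \left(-365\right) = \left(- \frac{278}{9} - 2\right) \left(-365\right) = \left(- \frac{296}{9}\right) \left(-365\right) = \frac{108040}{9}$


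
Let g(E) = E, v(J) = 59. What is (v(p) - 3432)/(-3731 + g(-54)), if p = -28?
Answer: 3373/3785 ≈ 0.89115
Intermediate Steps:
(v(p) - 3432)/(-3731 + g(-54)) = (59 - 3432)/(-3731 - 54) = -3373/(-3785) = -3373*(-1/3785) = 3373/3785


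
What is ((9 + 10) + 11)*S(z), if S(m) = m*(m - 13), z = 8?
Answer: -1200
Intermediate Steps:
S(m) = m*(-13 + m)
((9 + 10) + 11)*S(z) = ((9 + 10) + 11)*(8*(-13 + 8)) = (19 + 11)*(8*(-5)) = 30*(-40) = -1200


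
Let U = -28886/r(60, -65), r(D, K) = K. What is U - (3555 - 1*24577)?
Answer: 107332/5 ≈ 21466.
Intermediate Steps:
U = 2222/5 (U = -28886/(-65) = -28886*(-1/65) = 2222/5 ≈ 444.40)
U - (3555 - 1*24577) = 2222/5 - (3555 - 1*24577) = 2222/5 - (3555 - 24577) = 2222/5 - 1*(-21022) = 2222/5 + 21022 = 107332/5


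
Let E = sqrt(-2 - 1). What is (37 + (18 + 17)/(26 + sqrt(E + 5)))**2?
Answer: (997 + 37*sqrt(5 + I*sqrt(3)))**2/(26 + sqrt(5 + I*sqrt(3)))**2 ≈ 1462.1 - 1.2785*I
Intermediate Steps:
E = I*sqrt(3) (E = sqrt(-3) = I*sqrt(3) ≈ 1.732*I)
(37 + (18 + 17)/(26 + sqrt(E + 5)))**2 = (37 + (18 + 17)/(26 + sqrt(I*sqrt(3) + 5)))**2 = (37 + 35/(26 + sqrt(5 + I*sqrt(3))))**2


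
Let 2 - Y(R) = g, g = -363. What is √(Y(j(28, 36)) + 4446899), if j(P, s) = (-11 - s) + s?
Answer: 4*√277954 ≈ 2108.9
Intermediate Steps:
j(P, s) = -11
Y(R) = 365 (Y(R) = 2 - 1*(-363) = 2 + 363 = 365)
√(Y(j(28, 36)) + 4446899) = √(365 + 4446899) = √4447264 = 4*√277954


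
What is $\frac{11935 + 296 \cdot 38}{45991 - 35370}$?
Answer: $\frac{23183}{10621} \approx 2.1828$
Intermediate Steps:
$\frac{11935 + 296 \cdot 38}{45991 - 35370} = \frac{11935 + 11248}{10621} = 23183 \cdot \frac{1}{10621} = \frac{23183}{10621}$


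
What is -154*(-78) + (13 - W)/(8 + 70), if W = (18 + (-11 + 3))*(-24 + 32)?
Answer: 936869/78 ≈ 12011.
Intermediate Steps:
W = 80 (W = (18 - 8)*8 = 10*8 = 80)
-154*(-78) + (13 - W)/(8 + 70) = -154*(-78) + (13 - 1*80)/(8 + 70) = 12012 + (13 - 80)/78 = 12012 - 67*1/78 = 12012 - 67/78 = 936869/78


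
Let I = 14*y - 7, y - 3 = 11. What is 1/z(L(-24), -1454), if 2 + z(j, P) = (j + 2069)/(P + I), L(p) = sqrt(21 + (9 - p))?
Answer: -646415/2350083 + 1265*sqrt(6)/7050249 ≈ -0.27462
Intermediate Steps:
y = 14 (y = 3 + 11 = 14)
I = 189 (I = 14*14 - 7 = 196 - 7 = 189)
L(p) = sqrt(30 - p)
z(j, P) = -2 + (2069 + j)/(189 + P) (z(j, P) = -2 + (j + 2069)/(P + 189) = -2 + (2069 + j)/(189 + P))
1/z(L(-24), -1454) = 1/((1691 + sqrt(30 - 1*(-24)) - 2*(-1454))/(189 - 1454)) = 1/((1691 + sqrt(30 + 24) + 2908)/(-1265)) = 1/(-(1691 + sqrt(54) + 2908)/1265) = 1/(-(1691 + 3*sqrt(6) + 2908)/1265) = 1/(-(4599 + 3*sqrt(6))/1265) = 1/(-4599/1265 - 3*sqrt(6)/1265)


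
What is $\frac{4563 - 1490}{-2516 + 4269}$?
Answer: $\frac{3073}{1753} \approx 1.753$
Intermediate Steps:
$\frac{4563 - 1490}{-2516 + 4269} = \frac{3073}{1753}$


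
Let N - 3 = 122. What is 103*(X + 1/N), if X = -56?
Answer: -720897/125 ≈ -5767.2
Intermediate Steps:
N = 125 (N = 3 + 122 = 125)
103*(X + 1/N) = 103*(-56 + 1/125) = 103*(-6999/125) = -720897/125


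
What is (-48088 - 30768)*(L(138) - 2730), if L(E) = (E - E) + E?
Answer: 204394752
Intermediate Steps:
L(E) = E (L(E) = 0 + E = E)
(-48088 - 30768)*(L(138) - 2730) = (-48088 - 30768)*(138 - 2730) = -78856*(-2592) = 204394752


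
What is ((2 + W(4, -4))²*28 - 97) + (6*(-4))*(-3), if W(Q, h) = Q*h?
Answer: 5463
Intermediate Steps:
((2 + W(4, -4))²*28 - 97) + (6*(-4))*(-3) = ((2 + 4*(-4))²*28 - 97) + (6*(-4))*(-3) = ((2 - 16)²*28 - 97) - 24*(-3) = ((-14)²*28 - 97) + 72 = (196*28 - 97) + 72 = (5488 - 97) + 72 = 5391 + 72 = 5463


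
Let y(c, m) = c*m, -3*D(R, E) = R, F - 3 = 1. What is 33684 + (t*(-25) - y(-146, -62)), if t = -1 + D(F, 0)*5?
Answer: 74471/3 ≈ 24824.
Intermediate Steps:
F = 4 (F = 3 + 1 = 4)
D(R, E) = -R/3
t = -23/3 (t = -1 - 1/3*4*5 = -1 - 4/3*5 = -1 - 20/3 = -23/3 ≈ -7.6667)
33684 + (t*(-25) - y(-146, -62)) = 33684 + (-23/3*(-25) - (-146)*(-62)) = 33684 + (575/3 - 1*9052) = 33684 + (575/3 - 9052) = 33684 - 26581/3 = 74471/3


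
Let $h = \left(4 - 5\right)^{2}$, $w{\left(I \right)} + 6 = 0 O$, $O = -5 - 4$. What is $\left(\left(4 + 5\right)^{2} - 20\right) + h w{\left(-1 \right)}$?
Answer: $55$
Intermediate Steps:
$O = -9$ ($O = -5 - 4 = -9$)
$w{\left(I \right)} = -6$ ($w{\left(I \right)} = -6 + 0 \left(-9\right) = -6 + 0 = -6$)
$h = 1$ ($h = \left(-1\right)^{2} = 1$)
$\left(\left(4 + 5\right)^{2} - 20\right) + h w{\left(-1 \right)} = \left(\left(4 + 5\right)^{2} - 20\right) + 1 \left(-6\right) = \left(9^{2} - 20\right) - 6 = \left(81 - 20\right) - 6 = 61 - 6 = 55$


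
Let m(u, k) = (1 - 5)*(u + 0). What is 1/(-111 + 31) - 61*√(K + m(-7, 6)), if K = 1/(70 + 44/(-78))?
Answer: -1/80 - 61*√51359251/1354 ≈ -322.88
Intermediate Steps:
m(u, k) = -4*u
K = 39/2708 (K = 1/(70 + 44*(-1/78)) = 1/(70 - 22/39) = 1/(2708/39) = 39/2708 ≈ 0.014402)
1/(-111 + 31) - 61*√(K + m(-7, 6)) = 1/(-111 + 31) - 61*√(39/2708 - 4*(-7)) = 1/(-80) - 61*√(39/2708 + 28) = -1/80 - 61*√51359251/1354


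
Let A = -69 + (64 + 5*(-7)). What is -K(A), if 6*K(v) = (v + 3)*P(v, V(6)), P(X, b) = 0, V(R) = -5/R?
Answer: 0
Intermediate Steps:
A = -40 (A = -69 + (64 - 35) = -69 + 29 = -40)
K(v) = 0 (K(v) = ((v + 3)*0)/6 = ((3 + v)*0)/6 = (⅙)*0 = 0)
-K(A) = -1*0 = 0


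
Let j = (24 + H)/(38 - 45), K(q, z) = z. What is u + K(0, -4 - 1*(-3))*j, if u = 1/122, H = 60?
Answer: 1465/122 ≈ 12.008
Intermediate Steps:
j = -12 (j = (24 + 60)/(38 - 45) = 84/(-7) = 84*(-⅐) = -12)
u = 1/122 ≈ 0.0081967
u + K(0, -4 - 1*(-3))*j = 1/122 + (-4 - 1*(-3))*(-12) = 1/122 + (-4 + 3)*(-12) = 1/122 - 1*(-12) = 1/122 + 12 = 1465/122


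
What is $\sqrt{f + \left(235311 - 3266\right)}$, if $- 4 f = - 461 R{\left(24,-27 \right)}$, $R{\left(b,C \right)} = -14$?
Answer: $\frac{39 \sqrt{606}}{2} \approx 480.03$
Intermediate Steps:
$f = - \frac{3227}{2}$ ($f = - \frac{\left(-461\right) \left(-14\right)}{4} = \left(- \frac{1}{4}\right) 6454 = - \frac{3227}{2} \approx -1613.5$)
$\sqrt{f + \left(235311 - 3266\right)} = \sqrt{- \frac{3227}{2} + \left(235311 - 3266\right)} = \sqrt{- \frac{3227}{2} + 232045} = \sqrt{\frac{460863}{2}} = \frac{39 \sqrt{606}}{2}$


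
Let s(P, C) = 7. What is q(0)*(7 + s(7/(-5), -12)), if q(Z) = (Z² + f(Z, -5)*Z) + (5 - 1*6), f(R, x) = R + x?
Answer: -14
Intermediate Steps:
q(Z) = -1 + Z² + Z*(-5 + Z) (q(Z) = (Z² + (Z - 5)*Z) + (5 - 1*6) = (Z² + (-5 + Z)*Z) + (5 - 6) = (Z² + Z*(-5 + Z)) - 1 = -1 + Z² + Z*(-5 + Z))
q(0)*(7 + s(7/(-5), -12)) = (-1 + 0² + 0*(-5 + 0))*(7 + 7) = (-1 + 0 + 0*(-5))*14 = (-1 + 0 + 0)*14 = -1*14 = -14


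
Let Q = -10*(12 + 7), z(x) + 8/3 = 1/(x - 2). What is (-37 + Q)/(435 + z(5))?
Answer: -681/1298 ≈ -0.52465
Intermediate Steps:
z(x) = -8/3 + 1/(-2 + x) (z(x) = -8/3 + 1/(x - 2) = -8/3 + 1/(-2 + x))
Q = -190 (Q = -10*19 = -190)
(-37 + Q)/(435 + z(5)) = (-37 - 190)/(435 + (19 - 8*5)/(3*(-2 + 5))) = -227/(435 + (⅓)*(19 - 40)/3) = -227/(435 + (⅓)*(⅓)*(-21)) = -227/(435 - 7/3) = -227/1298/3 = -227*3/1298 = -681/1298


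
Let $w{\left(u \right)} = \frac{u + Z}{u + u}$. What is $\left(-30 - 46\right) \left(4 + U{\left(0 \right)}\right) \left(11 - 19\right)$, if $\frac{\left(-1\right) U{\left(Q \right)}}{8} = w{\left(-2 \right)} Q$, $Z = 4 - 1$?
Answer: $2432$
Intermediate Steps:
$Z = 3$ ($Z = 4 - 1 = 3$)
$w{\left(u \right)} = \frac{3 + u}{2 u}$ ($w{\left(u \right)} = \frac{u + 3}{u + u} = \frac{3 + u}{2 u}$)
$U{\left(Q \right)} = 2 Q$ ($U{\left(Q \right)} = - 8 \frac{3 - 2}{2 \left(-2\right)} Q = - 8 \cdot \frac{1}{2} \left(- \frac{1}{2}\right) 1 Q = - 8 \left(- \frac{Q}{4}\right) = 2 Q$)
$\left(-30 - 46\right) \left(4 + U{\left(0 \right)}\right) \left(11 - 19\right) = \left(-30 - 46\right) \left(4 + 2 \cdot 0\right) \left(11 - 19\right) = - 76 \left(4 + 0\right) \left(-8\right) = - 76 \cdot 4 \left(-8\right) = \left(-76\right) \left(-32\right) = 2432$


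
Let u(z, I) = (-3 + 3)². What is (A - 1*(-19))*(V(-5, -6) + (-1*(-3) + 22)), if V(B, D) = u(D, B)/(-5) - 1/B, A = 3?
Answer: 2772/5 ≈ 554.40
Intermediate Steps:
u(z, I) = 0 (u(z, I) = 0² = 0)
V(B, D) = -1/B (V(B, D) = 0/(-5) - 1/B = 0*(-⅕) - 1/B = 0 - 1/B = -1/B)
(A - 1*(-19))*(V(-5, -6) + (-1*(-3) + 22)) = (3 - 1*(-19))*(-1/(-5) + (-1*(-3) + 22)) = (3 + 19)*(-1*(-⅕) + (3 + 22)) = 22*(⅕ + 25) = 22*(126/5) = 2772/5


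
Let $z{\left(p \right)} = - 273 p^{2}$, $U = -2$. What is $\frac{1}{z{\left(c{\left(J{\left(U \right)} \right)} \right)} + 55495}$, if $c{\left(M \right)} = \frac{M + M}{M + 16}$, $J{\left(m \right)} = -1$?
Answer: $\frac{75}{4161761} \approx 1.8021 \cdot 10^{-5}$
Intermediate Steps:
$c{\left(M \right)} = \frac{2 M}{16 + M}$
$\frac{1}{z{\left(c{\left(J{\left(U \right)} \right)} \right)} + 55495} = \frac{1}{- 273 \left(2 \left(-1\right) \frac{1}{16 - 1}\right)^{2} + 55495} = \frac{1}{- 273 \left(2 \left(-1\right) \frac{1}{15}\right)^{2} + 55495} = \frac{1}{- 273 \left(- \frac{2}{15}\right)^{2} + 55495} = \frac{1}{\left(-273\right) \frac{4}{225} + 55495} = \frac{1}{- \frac{364}{75} + 55495} = \frac{1}{\frac{4161761}{75}} = \frac{75}{4161761}$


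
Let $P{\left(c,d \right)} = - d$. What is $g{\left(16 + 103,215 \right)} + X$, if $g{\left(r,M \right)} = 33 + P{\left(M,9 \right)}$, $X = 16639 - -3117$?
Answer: $19780$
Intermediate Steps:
$X = 19756$ ($X = 16639 + 3117 = 19756$)
$g{\left(r,M \right)} = 24$ ($g{\left(r,M \right)} = 33 - 9 = 24$)
$g{\left(16 + 103,215 \right)} + X = 24 + 19756 = 19780$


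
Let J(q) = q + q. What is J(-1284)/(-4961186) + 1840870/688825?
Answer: 913466737442/341738894645 ≈ 2.6730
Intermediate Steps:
J(q) = 2*q
J(-1284)/(-4961186) + 1840870/688825 = (2*(-1284))/(-4961186) + 1840870/688825 = -2568*(-1/4961186) + 1840870*(1/688825) = 1284/2480593 + 368174/137765 = 913466737442/341738894645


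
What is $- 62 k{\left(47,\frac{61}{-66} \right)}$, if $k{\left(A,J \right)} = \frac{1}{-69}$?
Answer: $\frac{62}{69} \approx 0.89855$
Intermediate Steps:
$k{\left(A,J \right)} = - \frac{1}{69}$
$- 62 k{\left(47,\frac{61}{-66} \right)} = \left(-62\right) \left(- \frac{1}{69}\right) = \frac{62}{69}$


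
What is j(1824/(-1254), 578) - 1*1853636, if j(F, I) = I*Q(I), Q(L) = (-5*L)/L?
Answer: -1856526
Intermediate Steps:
Q(L) = -5
j(F, I) = -5*I (j(F, I) = I*(-5) = -5*I)
j(1824/(-1254), 578) - 1*1853636 = -5*578 - 1*1853636 = -2890 - 1853636 = -1856526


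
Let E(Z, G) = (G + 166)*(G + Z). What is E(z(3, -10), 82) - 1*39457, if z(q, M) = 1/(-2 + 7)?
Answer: -95357/5 ≈ -19071.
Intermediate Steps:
z(q, M) = ⅕ (z(q, M) = 1/5 = ⅕)
E(Z, G) = (166 + G)*(G + Z)
E(z(3, -10), 82) - 1*39457 = (82² + 166*82 + 166*(⅕) + 82*(⅕)) - 1*39457 = (6724 + 13612 + 166/5 + 82/5) - 39457 = 101928/5 - 39457 = -95357/5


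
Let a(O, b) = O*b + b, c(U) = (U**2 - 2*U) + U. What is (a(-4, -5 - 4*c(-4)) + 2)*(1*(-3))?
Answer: -771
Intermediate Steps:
c(U) = U**2 - U
a(O, b) = b + O*b
(a(-4, -5 - 4*c(-4)) + 2)*(1*(-3)) = ((-5 - (-16)*(-1 - 4))*(1 - 4) + 2)*(1*(-3)) = ((-5 - (-16)*(-5))*(-3) + 2)*(-3) = ((-5 - 4*20)*(-3) + 2)*(-3) = ((-5 - 80)*(-3) + 2)*(-3) = (-85*(-3) + 2)*(-3) = (255 + 2)*(-3) = 257*(-3) = -771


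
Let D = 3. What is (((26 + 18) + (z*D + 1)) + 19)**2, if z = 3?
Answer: 5329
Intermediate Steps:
(((26 + 18) + (z*D + 1)) + 19)**2 = (((26 + 18) + (3*3 + 1)) + 19)**2 = ((44 + (9 + 1)) + 19)**2 = ((44 + 10) + 19)**2 = (54 + 19)**2 = 73**2 = 5329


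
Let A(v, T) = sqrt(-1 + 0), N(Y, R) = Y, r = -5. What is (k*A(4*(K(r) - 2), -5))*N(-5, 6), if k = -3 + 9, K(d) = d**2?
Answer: -30*I ≈ -30.0*I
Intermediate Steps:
k = 6
A(v, T) = I (A(v, T) = sqrt(-1) = I)
(k*A(4*(K(r) - 2), -5))*N(-5, 6) = (6*I)*(-5) = -30*I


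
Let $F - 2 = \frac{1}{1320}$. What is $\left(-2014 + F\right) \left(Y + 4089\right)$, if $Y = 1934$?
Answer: $- \frac{15996118297}{1320} \approx -1.2118 \cdot 10^{7}$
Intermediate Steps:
$F = \frac{2641}{1320}$ ($F = 2 + \frac{1}{1320} = \frac{2641}{1320} \approx 2.0008$)
$\left(-2014 + F\right) \left(Y + 4089\right) = \left(-2014 + \frac{2641}{1320}\right) \left(1934 + 4089\right) = \left(- \frac{2655839}{1320}\right) 6023 = - \frac{15996118297}{1320}$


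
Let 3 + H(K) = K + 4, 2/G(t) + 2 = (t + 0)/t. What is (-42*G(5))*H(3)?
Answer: 336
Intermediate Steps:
G(t) = -2 (G(t) = 2/(-2 + (t + 0)/t) = 2/(-2 + t/t) = 2/(-2 + 1) = 2/(-1) = 2*(-1) = -2)
H(K) = 1 + K (H(K) = -3 + (K + 4) = -3 + (4 + K) = 1 + K)
(-42*G(5))*H(3) = (-42*(-2))*(1 + 3) = 84*4 = 336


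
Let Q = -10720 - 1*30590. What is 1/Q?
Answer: -1/41310 ≈ -2.4207e-5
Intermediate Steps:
Q = -41310 (Q = -10720 - 30590 = -41310)
1/Q = 1/(-41310) = -1/41310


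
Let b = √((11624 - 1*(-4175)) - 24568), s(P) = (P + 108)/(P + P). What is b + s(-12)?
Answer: -4 + I*√8769 ≈ -4.0 + 93.643*I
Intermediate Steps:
s(P) = (108 + P)/(2*P) (s(P) = (108 + P)/((2*P)) = (108 + P)*(1/(2*P)) = (108 + P)/(2*P))
b = I*√8769 (b = √((11624 + 4175) - 24568) = √(15799 - 24568) = √(-8769) = I*√8769 ≈ 93.643*I)
b + s(-12) = I*√8769 + (½)*(108 - 12)/(-12) = I*√8769 + (½)*(-1/12)*96 = I*√8769 - 4 = -4 + I*√8769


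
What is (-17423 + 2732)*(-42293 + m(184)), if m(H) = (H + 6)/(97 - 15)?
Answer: 25472989338/41 ≈ 6.2129e+8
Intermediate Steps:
m(H) = 3/41 + H/82 (m(H) = (6 + H)/82 = (6 + H)*(1/82) = 3/41 + H/82)
(-17423 + 2732)*(-42293 + m(184)) = (-17423 + 2732)*(-42293 + (3/41 + (1/82)*184)) = -14691*(-42293 + (3/41 + 92/41)) = -14691*(-42293 + 95/41) = -14691*(-1733918/41) = 25472989338/41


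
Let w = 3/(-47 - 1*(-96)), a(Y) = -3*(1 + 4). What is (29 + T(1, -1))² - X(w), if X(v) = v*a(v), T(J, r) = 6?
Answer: 60070/49 ≈ 1225.9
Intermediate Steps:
a(Y) = -15 (a(Y) = -3*5 = -15)
w = 3/49 (w = 3/(-47 + 96) = 3/49 ≈ 0.061224)
X(v) = -15*v (X(v) = v*(-15) = -15*v)
(29 + T(1, -1))² - X(w) = (29 + 6)² - (-15)*3/49 = 35² - 1*(-45/49) = 1225 + 45/49 = 60070/49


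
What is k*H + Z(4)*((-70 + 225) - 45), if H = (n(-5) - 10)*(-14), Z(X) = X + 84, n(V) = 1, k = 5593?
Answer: 714398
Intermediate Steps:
Z(X) = 84 + X
H = 126 (H = (1 - 10)*(-14) = -9*(-14) = 126)
k*H + Z(4)*((-70 + 225) - 45) = 5593*126 + (84 + 4)*((-70 + 225) - 45) = 704718 + 88*(155 - 45) = 704718 + 88*110 = 704718 + 9680 = 714398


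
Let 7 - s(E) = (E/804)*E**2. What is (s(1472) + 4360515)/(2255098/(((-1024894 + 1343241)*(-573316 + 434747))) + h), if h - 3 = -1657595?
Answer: -1744414521288207815/7348700506273019577 ≈ -0.23738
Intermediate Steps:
h = -1657592 (h = 3 - 1657595 = -1657592)
s(E) = 7 - E**3/804 (s(E) = 7 - E/804*E**2 = 7 - E**3/804)
(s(1472) + 4360515)/(2255098/(((-1024894 + 1343241)*(-573316 + 434747))) + h) = ((7 - 1/804*1472**3) + 4360515)/(2255098/(((-1024894 + 1343241)*(-573316 + 434747))) - 1657592) = ((7 - 1/804*3189506048) + 4360515)/(2255098/((318347*(-138569))) - 1657592) = ((7 - 797376512/201) + 4360515)/(2255098/(-44113025443) - 1657592) = (-797375105/201 + 4360515)/(2255098*(-1/44113025443) - 1657592) = 79088410/(201*(-2255098/44113025443 - 1657592)) = 79088410/(201*(-73121398072368354/44113025443)) = (79088410/201)*(-44113025443/73121398072368354) = -1744414521288207815/7348700506273019577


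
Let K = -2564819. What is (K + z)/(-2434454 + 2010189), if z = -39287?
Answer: 2604106/424265 ≈ 6.1379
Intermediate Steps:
(K + z)/(-2434454 + 2010189) = (-2564819 - 39287)/(-2434454 + 2010189) = -2604106/(-424265) = -2604106*(-1/424265) = 2604106/424265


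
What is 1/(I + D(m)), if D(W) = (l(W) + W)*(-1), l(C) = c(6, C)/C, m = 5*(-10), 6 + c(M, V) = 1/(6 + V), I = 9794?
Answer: 440/4331307 ≈ 0.00010159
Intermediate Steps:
c(M, V) = -6 + 1/(6 + V)
m = -50
l(C) = (-35 - 6*C)/(C*(6 + C)) (l(C) = ((-35 - 6*C)/(6 + C))/C = (-35 - 6*C)/(C*(6 + C)))
D(W) = -W - (-35 - 6*W)/(W*(6 + W)) (D(W) = ((-35 - 6*W)/(W*(6 + W)) + W)*(-1) = (W + (-35 - 6*W)/(W*(6 + W)))*(-1) = -W - (-35 - 6*W)/(W*(6 + W)))
1/(I + D(m)) = 1/(9794 + (35 + 6*(-50) - 1*(-50)**2*(6 - 50))/((-50)*(6 - 50))) = 1/(9794 - 1/50*(35 - 300 - 1*2500*(-44))/(-44)) = 1/(9794 - 1/50*(-1/44)*(35 - 300 + 110000)) = 1/(9794 - 1/50*(-1/44)*109735) = 1/(9794 + 21947/440) = 1/(4331307/440) = 440/4331307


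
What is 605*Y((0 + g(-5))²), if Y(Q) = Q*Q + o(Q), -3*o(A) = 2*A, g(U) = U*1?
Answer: 1104125/3 ≈ 3.6804e+5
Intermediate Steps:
g(U) = U
o(A) = -2*A/3
Y(Q) = Q² - 2*Q/3 (Y(Q) = Q*Q - 2*Q/3 = Q² - 2*Q/3)
605*Y((0 + g(-5))²) = 605*((0 - 5)²*(-2 + 3*(0 - 5)²)/3) = 605*((⅓)*(-5)²*(-2 + 3*(-5)²)) = 605*((⅓)*25*(-2 + 3*25)) = 605*((⅓)*25*(-2 + 75)) = 605*((⅓)*25*73) = 605*(1825/3) = 1104125/3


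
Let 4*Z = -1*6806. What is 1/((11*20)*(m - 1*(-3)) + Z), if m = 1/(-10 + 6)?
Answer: -2/2193 ≈ -0.00091199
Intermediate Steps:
Z = -3403/2 (Z = (-1*6806)/4 = (1/4)*(-6806) = -3403/2 ≈ -1701.5)
m = -1/4 (m = 1/(-4) = -1/4 ≈ -0.25000)
1/((11*20)*(m - 1*(-3)) + Z) = 1/((11*20)*(-1/4 - 1*(-3)) - 3403/2) = 1/(220*(-1/4 + 3) - 3403/2) = 1/(220*(11/4) - 3403/2) = 1/(605 - 3403/2) = 1/(-2193/2) = -2/2193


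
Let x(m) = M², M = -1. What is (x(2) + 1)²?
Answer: 4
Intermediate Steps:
x(m) = 1 (x(m) = (-1)² = 1)
(x(2) + 1)² = (1 + 1)² = 2² = 4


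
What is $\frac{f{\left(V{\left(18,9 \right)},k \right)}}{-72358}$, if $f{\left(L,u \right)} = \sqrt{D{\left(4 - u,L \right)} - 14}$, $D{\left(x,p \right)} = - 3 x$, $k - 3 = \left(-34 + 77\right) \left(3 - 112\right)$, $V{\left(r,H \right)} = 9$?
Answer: $- \frac{i \sqrt{14078}}{72358} \approx - 0.0016398 i$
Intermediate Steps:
$k = -4684$ ($k = 3 + \left(-34 + 77\right) \left(3 - 112\right) = 3 + 43 \left(-109\right) = 3 - 4687 = -4684$)
$f{\left(L,u \right)} = \sqrt{-26 + 3 u}$ ($f{\left(L,u \right)} = \sqrt{- 3 \left(4 - u\right) - 14} = \sqrt{\left(-12 + 3 u\right) - 14} = \sqrt{-26 + 3 u}$)
$\frac{f{\left(V{\left(18,9 \right)},k \right)}}{-72358} = \frac{\sqrt{-26 + 3 \left(-4684\right)}}{-72358} = \sqrt{-26 - 14052} \left(- \frac{1}{72358}\right) = \sqrt{-14078} \left(- \frac{1}{72358}\right) = i \sqrt{14078} \left(- \frac{1}{72358}\right) = - \frac{i \sqrt{14078}}{72358}$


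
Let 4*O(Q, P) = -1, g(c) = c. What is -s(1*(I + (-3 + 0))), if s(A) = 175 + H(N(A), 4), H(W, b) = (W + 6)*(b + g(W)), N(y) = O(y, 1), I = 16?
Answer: -3145/16 ≈ -196.56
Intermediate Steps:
O(Q, P) = -¼ (O(Q, P) = (¼)*(-1) = -¼)
N(y) = -¼
H(W, b) = (6 + W)*(W + b) (H(W, b) = (W + 6)*(b + W) = (6 + W)*(W + b))
s(A) = 3145/16 (s(A) = 175 + ((-¼)² + 6*(-¼) + 6*4 - ¼*4) = 175 + (1/16 - 3/2 + 24 - 1) = 175 + 345/16 = 3145/16)
-s(1*(I + (-3 + 0))) = -1*3145/16 = -3145/16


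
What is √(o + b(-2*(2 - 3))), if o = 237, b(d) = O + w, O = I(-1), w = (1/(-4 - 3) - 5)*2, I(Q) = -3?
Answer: 3*√1218/7 ≈ 14.957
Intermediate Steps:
w = -72/7 (w = (1/(-7) - 5)*2 = (-⅐ - 5)*2 = -36/7*2 = -72/7 ≈ -10.286)
O = -3
b(d) = -93/7 (b(d) = -3 - 72/7 = -93/7)
√(o + b(-2*(2 - 3))) = √(237 - 93/7) = √(1566/7) = 3*√1218/7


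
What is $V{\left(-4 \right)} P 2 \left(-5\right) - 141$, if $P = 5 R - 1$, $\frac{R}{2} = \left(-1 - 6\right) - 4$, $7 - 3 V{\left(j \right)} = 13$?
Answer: $-2361$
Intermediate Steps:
$V{\left(j \right)} = -2$ ($V{\left(j \right)} = \frac{7}{3} - \frac{13}{3} = -2$)
$R = -22$ ($R = 2 \left(\left(-1 - 6\right) - 4\right) = 2 \left(-7 - 4\right) = 2 \left(-11\right) = -22$)
$P = -111$ ($P = 5 \left(-22\right) - 1 = -110 - 1 = -111$)
$V{\left(-4 \right)} P 2 \left(-5\right) - 141 = - 2 \left(-111\right) 2 \left(-5\right) - 141 = - 2 \left(\left(-222\right) \left(-5\right)\right) - 141 = \left(-2\right) 1110 - 141 = -2220 - 141 = -2361$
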